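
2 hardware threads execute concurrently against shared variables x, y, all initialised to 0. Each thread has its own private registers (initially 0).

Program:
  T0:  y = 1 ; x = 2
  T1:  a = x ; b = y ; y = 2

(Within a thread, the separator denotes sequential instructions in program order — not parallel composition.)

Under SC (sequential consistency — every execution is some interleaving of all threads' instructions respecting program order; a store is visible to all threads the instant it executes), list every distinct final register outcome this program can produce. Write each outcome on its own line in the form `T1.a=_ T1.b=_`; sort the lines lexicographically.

T1.a=0 T1.b=0
T1.a=0 T1.b=1
T1.a=2 T1.b=1

outcome vector order: (T1.a,T1.b)
|SC outcomes| = 3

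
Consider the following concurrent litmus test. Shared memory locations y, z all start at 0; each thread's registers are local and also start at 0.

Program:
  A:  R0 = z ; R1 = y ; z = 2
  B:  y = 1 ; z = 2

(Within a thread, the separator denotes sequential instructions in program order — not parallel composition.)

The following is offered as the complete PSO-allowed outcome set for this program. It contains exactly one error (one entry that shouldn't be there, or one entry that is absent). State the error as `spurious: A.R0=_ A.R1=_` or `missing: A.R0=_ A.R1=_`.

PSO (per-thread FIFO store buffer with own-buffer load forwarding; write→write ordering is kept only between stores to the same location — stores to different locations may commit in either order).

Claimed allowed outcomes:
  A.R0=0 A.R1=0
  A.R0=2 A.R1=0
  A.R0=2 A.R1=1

outcome vector order: (A.R0,A.R1)
PSO (4): (0,0) (0,1) (2,0) (2,1)
PSO∖claimed = {(0,1)}

missing: A.R0=0 A.R1=1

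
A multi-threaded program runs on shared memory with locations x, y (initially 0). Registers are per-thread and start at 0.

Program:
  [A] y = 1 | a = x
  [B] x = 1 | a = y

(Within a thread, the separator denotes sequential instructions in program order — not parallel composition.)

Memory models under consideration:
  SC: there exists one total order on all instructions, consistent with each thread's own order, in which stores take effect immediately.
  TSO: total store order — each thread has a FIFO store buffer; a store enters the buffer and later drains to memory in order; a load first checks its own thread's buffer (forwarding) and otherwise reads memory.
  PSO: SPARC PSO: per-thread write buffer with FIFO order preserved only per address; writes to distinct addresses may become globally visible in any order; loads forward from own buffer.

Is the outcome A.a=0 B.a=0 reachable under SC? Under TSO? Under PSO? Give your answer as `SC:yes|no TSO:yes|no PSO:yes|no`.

outcome vector order: (A.a,B.a)
SC (3): (0,1); (1,0); (1,1)
TSO (4): (0,0); (0,1); (1,0); (1,1)
PSO (4): (0,0); (0,1); (1,0); (1,1)
target (0,0) ∈ {TSO,PSO}

SC:no TSO:yes PSO:yes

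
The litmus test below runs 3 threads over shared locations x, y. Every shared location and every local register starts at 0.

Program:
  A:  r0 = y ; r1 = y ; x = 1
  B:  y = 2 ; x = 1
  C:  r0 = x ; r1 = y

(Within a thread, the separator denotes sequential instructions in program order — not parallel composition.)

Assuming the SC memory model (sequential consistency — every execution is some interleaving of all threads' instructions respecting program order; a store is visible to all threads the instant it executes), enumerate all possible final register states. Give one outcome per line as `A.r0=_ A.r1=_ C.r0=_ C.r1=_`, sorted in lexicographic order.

outcome vector order: (A.r0,A.r1,C.r0,C.r1)
|SC outcomes| = 10

A.r0=0 A.r1=0 C.r0=0 C.r1=0
A.r0=0 A.r1=0 C.r0=0 C.r1=2
A.r0=0 A.r1=0 C.r0=1 C.r1=0
A.r0=0 A.r1=0 C.r0=1 C.r1=2
A.r0=0 A.r1=2 C.r0=0 C.r1=0
A.r0=0 A.r1=2 C.r0=0 C.r1=2
A.r0=0 A.r1=2 C.r0=1 C.r1=2
A.r0=2 A.r1=2 C.r0=0 C.r1=0
A.r0=2 A.r1=2 C.r0=0 C.r1=2
A.r0=2 A.r1=2 C.r0=1 C.r1=2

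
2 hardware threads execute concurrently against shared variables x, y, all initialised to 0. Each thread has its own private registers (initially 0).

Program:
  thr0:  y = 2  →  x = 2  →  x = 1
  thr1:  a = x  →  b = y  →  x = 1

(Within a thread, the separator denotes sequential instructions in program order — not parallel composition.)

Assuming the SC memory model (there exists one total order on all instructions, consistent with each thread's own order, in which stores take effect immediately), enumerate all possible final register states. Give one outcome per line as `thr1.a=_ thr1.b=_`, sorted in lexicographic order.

outcome vector order: (thr1.a,thr1.b)
|SC outcomes| = 4

thr1.a=0 thr1.b=0
thr1.a=0 thr1.b=2
thr1.a=1 thr1.b=2
thr1.a=2 thr1.b=2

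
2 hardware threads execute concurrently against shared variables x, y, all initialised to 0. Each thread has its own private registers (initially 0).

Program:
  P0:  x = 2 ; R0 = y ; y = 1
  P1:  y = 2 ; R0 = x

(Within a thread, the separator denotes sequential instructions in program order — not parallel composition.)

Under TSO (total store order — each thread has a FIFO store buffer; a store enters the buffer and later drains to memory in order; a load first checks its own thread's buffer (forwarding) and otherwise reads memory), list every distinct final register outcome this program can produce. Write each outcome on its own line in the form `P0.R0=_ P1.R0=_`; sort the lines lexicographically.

P0.R0=0 P1.R0=0
P0.R0=0 P1.R0=2
P0.R0=2 P1.R0=0
P0.R0=2 P1.R0=2

outcome vector order: (P0.R0,P1.R0)
|TSO outcomes| = 4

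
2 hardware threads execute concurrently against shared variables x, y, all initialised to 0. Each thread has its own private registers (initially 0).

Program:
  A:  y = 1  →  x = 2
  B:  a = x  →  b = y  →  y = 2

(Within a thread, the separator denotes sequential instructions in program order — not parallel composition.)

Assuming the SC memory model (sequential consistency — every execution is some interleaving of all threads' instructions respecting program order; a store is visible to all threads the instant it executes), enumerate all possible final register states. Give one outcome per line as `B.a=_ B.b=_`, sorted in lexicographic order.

B.a=0 B.b=0
B.a=0 B.b=1
B.a=2 B.b=1

outcome vector order: (B.a,B.b)
|SC outcomes| = 3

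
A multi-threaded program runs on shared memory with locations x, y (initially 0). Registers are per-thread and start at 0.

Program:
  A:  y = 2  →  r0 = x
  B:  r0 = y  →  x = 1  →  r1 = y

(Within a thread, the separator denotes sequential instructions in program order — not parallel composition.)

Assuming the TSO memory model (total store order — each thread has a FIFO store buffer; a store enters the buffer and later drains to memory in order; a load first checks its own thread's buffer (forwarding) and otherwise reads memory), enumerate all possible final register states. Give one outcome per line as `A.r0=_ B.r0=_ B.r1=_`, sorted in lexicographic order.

A.r0=0 B.r0=0 B.r1=0
A.r0=0 B.r0=0 B.r1=2
A.r0=0 B.r0=2 B.r1=2
A.r0=1 B.r0=0 B.r1=0
A.r0=1 B.r0=0 B.r1=2
A.r0=1 B.r0=2 B.r1=2

outcome vector order: (A.r0,B.r0,B.r1)
|TSO outcomes| = 6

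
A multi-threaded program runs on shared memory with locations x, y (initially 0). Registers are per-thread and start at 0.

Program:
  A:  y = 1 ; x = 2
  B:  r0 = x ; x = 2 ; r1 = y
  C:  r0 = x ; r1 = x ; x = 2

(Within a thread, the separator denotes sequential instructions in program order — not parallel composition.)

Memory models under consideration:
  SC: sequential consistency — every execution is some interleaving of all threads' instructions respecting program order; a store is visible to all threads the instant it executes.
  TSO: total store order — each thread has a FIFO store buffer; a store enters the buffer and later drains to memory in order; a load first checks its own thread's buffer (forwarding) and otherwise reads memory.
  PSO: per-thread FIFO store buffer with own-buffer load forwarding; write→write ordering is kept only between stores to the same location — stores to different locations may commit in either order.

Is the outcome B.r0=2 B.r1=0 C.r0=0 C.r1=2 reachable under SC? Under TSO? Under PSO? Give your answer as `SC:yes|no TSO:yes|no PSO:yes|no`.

SC:no TSO:no PSO:yes

outcome vector order: (B.r0,B.r1,C.r0,C.r1)
SC (10): 0000; 0002; 0022; 0100; 0102; 0122; 2000; 2100; 2102; 2122
TSO (10): 0000; 0002; 0022; 0100; 0102; 0122; 2000; 2100; 2102; 2122
PSO (12): 0000; 0002; 0022; 0100; 0102; 0122; 2000; 2002; 2022; 2100; 2102; 2122
target 2002 ∈ {PSO}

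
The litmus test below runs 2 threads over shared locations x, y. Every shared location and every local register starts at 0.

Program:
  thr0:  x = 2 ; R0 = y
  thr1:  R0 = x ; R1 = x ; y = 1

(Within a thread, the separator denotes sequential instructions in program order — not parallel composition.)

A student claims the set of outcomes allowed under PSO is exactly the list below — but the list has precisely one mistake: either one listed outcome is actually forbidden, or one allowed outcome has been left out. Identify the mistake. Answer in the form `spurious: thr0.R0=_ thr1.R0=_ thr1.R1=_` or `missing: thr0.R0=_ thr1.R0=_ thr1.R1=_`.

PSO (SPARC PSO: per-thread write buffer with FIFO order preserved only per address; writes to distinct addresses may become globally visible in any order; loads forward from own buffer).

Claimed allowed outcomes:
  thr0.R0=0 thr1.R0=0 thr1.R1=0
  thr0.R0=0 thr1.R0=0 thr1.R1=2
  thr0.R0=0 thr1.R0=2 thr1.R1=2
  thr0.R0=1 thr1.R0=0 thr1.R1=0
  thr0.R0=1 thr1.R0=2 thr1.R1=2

missing: thr0.R0=1 thr1.R0=0 thr1.R1=2

outcome vector order: (thr0.R0,thr1.R0,thr1.R1)
PSO (6): (0,0,0) (0,0,2) (0,2,2) (1,0,0) (1,0,2) (1,2,2)
PSO∖claimed = {(1,0,2)}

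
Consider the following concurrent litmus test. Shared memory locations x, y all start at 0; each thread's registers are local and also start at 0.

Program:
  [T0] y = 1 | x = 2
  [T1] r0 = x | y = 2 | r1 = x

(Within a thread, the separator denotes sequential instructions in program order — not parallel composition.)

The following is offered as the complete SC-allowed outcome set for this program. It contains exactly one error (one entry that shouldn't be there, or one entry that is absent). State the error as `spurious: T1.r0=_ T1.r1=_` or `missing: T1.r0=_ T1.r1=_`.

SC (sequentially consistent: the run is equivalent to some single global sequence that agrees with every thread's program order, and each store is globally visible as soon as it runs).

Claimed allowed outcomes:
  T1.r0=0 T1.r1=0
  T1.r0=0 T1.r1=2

missing: T1.r0=2 T1.r1=2

outcome vector order: (T1.r0,T1.r1)
[SC] allowed = {0/0; 0/2; 2/2}
SC∖claimed = {2/2}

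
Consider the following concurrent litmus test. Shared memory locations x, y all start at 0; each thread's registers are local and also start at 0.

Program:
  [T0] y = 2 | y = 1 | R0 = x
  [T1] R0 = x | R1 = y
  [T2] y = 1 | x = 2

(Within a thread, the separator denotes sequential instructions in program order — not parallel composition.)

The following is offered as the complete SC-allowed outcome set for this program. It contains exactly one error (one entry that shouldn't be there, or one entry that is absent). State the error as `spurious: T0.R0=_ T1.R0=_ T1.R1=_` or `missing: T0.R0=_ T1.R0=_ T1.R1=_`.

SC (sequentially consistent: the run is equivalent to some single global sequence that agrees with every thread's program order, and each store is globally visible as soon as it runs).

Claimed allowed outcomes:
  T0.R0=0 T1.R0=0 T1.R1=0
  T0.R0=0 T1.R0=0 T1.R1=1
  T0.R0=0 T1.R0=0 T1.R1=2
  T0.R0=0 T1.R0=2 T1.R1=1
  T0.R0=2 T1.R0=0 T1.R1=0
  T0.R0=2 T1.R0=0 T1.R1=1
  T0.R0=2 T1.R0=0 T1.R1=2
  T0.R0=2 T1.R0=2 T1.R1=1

outcome vector order: (T0.R0,T1.R0,T1.R1)
[SC] allowed = {<0 0 0>; <0 0 1>; <0 0 2>; <0 2 1>; <2 0 0>; <2 0 1>; <2 0 2>; <2 2 1>; <2 2 2>}
SC∖claimed = {<2 2 2>}

missing: T0.R0=2 T1.R0=2 T1.R1=2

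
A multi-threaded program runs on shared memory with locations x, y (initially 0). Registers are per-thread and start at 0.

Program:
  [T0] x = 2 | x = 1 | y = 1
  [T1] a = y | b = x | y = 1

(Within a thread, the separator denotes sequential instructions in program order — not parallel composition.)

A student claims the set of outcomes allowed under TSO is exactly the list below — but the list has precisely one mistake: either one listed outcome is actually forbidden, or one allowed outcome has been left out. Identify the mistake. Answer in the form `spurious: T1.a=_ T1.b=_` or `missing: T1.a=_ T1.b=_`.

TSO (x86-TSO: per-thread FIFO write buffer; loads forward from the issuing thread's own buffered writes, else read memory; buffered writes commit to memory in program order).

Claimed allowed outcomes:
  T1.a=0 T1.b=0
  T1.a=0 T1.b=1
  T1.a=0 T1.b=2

missing: T1.a=1 T1.b=1

outcome vector order: (T1.a,T1.b)
TSO: 4 outcomes — {(0,0) (0,1) (0,2) (1,1)}
TSO∖claimed = {(1,1)}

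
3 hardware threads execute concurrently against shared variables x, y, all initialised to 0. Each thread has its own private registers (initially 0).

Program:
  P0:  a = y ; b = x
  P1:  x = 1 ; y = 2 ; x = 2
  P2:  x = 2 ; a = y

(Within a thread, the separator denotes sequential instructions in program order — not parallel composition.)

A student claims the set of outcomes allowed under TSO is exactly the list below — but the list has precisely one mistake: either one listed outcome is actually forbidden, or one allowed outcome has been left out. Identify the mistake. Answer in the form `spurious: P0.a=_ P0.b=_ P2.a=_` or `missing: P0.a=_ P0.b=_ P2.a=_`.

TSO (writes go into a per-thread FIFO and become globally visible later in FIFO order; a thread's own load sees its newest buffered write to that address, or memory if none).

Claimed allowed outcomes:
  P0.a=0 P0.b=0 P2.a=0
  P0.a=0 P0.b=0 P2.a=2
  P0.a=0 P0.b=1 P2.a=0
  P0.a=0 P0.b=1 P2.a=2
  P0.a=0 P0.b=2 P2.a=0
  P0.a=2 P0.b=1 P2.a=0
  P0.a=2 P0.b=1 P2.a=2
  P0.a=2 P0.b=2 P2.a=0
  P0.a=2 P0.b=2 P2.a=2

missing: P0.a=0 P0.b=2 P2.a=2

outcome vector order: (P0.a,P0.b,P2.a)
TSO: 10 outcomes — {0/0/0; 0/0/2; 0/1/0; 0/1/2; 0/2/0; 0/2/2; 2/1/0; 2/1/2; 2/2/0; 2/2/2}
TSO∖claimed = {0/2/2}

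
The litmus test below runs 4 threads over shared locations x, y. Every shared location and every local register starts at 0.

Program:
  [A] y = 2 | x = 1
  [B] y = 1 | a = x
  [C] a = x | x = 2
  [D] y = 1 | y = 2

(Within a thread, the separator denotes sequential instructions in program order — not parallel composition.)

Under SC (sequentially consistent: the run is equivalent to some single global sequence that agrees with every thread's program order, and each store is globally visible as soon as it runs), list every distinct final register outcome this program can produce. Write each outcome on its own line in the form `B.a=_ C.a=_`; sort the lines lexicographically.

B.a=0 C.a=0
B.a=0 C.a=1
B.a=1 C.a=0
B.a=1 C.a=1
B.a=2 C.a=0
B.a=2 C.a=1

outcome vector order: (B.a,C.a)
|SC outcomes| = 6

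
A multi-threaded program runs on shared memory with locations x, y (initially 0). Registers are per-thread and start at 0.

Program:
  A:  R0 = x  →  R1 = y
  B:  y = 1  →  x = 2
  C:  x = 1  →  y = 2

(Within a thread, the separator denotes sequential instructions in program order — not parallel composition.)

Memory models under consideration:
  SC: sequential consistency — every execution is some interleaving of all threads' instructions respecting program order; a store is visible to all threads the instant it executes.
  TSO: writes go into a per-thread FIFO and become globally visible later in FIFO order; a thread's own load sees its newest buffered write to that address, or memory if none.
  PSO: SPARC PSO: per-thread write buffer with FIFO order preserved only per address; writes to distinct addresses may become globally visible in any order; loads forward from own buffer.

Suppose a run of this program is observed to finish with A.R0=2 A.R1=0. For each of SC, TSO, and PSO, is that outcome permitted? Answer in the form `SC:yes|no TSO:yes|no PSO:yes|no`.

outcome vector order: (A.R0,A.R1)
SC: 8 outcomes — {(0,0) (0,1) (0,2) (1,0) (1,1) (1,2) (2,1) (2,2)}
TSO: 8 outcomes — {(0,0) (0,1) (0,2) (1,0) (1,1) (1,2) (2,1) (2,2)}
PSO: 9 outcomes — {(0,0) (0,1) (0,2) (1,0) (1,1) (1,2) (2,0) (2,1) (2,2)}
target (2,0) ∈ {PSO}

SC:no TSO:no PSO:yes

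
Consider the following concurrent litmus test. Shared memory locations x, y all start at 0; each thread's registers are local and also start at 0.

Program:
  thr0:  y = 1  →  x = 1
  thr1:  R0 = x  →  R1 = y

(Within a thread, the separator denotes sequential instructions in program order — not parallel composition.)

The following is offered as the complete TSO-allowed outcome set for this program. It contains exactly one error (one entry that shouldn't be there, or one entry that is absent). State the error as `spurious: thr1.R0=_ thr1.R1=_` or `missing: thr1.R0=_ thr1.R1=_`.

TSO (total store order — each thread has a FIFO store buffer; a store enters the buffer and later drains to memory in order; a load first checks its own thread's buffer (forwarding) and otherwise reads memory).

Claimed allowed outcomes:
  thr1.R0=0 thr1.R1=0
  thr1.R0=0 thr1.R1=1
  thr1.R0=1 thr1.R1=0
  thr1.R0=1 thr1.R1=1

spurious: thr1.R0=1 thr1.R1=0

outcome vector order: (thr1.R0,thr1.R1)
under TSO → 0/0, 0/1, 1/1
claimed∖TSO = {1/0}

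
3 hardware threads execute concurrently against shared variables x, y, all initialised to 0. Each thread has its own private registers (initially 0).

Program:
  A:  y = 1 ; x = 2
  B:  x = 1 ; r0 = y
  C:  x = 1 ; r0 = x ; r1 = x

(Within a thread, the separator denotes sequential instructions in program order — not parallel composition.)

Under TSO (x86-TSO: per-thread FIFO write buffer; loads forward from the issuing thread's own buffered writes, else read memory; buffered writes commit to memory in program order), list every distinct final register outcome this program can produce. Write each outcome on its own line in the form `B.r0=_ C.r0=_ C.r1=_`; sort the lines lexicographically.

B.r0=0 C.r0=1 C.r1=1
B.r0=0 C.r0=1 C.r1=2
B.r0=0 C.r0=2 C.r1=1
B.r0=0 C.r0=2 C.r1=2
B.r0=1 C.r0=1 C.r1=1
B.r0=1 C.r0=1 C.r1=2
B.r0=1 C.r0=2 C.r1=1
B.r0=1 C.r0=2 C.r1=2

outcome vector order: (B.r0,C.r0,C.r1)
|TSO outcomes| = 8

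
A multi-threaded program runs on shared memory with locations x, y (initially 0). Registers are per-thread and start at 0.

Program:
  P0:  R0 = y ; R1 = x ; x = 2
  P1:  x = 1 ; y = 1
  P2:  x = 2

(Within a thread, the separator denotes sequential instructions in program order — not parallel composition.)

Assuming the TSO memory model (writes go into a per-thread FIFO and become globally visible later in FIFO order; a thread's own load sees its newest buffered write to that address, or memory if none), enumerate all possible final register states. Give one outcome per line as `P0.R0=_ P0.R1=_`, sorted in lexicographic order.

P0.R0=0 P0.R1=0
P0.R0=0 P0.R1=1
P0.R0=0 P0.R1=2
P0.R0=1 P0.R1=1
P0.R0=1 P0.R1=2

outcome vector order: (P0.R0,P0.R1)
|TSO outcomes| = 5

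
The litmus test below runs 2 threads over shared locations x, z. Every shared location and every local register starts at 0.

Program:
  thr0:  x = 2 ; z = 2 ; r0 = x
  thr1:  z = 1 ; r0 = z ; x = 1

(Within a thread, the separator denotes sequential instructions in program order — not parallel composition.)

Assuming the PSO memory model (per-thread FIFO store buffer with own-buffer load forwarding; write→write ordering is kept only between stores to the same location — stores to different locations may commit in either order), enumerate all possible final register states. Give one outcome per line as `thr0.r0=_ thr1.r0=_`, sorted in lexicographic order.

thr0.r0=1 thr1.r0=1
thr0.r0=1 thr1.r0=2
thr0.r0=2 thr1.r0=1
thr0.r0=2 thr1.r0=2

outcome vector order: (thr0.r0,thr1.r0)
|PSO outcomes| = 4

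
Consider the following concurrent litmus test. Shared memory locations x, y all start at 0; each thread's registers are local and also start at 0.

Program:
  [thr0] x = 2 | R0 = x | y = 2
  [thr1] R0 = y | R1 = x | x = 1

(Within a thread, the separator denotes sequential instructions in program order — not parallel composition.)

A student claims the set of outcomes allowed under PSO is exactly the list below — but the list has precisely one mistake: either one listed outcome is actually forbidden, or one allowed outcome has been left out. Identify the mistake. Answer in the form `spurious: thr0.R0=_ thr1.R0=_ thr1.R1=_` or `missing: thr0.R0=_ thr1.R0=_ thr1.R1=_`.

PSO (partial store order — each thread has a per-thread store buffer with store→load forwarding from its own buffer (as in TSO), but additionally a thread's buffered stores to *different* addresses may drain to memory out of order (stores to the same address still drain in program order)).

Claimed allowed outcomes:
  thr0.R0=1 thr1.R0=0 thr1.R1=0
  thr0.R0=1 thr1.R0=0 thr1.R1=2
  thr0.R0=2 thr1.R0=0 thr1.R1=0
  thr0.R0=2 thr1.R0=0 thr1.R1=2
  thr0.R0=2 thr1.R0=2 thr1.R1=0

missing: thr0.R0=2 thr1.R0=2 thr1.R1=2

outcome vector order: (thr0.R0,thr1.R0,thr1.R1)
PSO: 6 outcomes — {<1 0 0>, <1 0 2>, <2 0 0>, <2 0 2>, <2 2 0>, <2 2 2>}
PSO∖claimed = {<2 2 2>}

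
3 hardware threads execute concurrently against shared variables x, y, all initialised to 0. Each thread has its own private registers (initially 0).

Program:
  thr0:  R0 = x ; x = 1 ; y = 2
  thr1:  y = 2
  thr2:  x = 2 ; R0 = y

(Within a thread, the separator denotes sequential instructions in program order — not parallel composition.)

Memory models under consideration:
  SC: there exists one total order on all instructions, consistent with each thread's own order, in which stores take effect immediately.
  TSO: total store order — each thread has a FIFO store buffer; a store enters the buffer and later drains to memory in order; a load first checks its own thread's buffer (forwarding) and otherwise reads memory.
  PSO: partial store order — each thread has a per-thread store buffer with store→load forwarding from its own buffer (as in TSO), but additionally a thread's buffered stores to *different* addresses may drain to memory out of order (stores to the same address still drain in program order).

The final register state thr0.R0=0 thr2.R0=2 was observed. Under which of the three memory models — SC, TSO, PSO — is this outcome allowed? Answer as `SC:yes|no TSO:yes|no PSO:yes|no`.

outcome vector order: (thr0.R0,thr2.R0)
SC: 4 outcomes — {0/0, 0/2, 2/0, 2/2}
TSO: 4 outcomes — {0/0, 0/2, 2/0, 2/2}
PSO: 4 outcomes — {0/0, 0/2, 2/0, 2/2}
target 0/2 ∈ {SC,TSO,PSO}

SC:yes TSO:yes PSO:yes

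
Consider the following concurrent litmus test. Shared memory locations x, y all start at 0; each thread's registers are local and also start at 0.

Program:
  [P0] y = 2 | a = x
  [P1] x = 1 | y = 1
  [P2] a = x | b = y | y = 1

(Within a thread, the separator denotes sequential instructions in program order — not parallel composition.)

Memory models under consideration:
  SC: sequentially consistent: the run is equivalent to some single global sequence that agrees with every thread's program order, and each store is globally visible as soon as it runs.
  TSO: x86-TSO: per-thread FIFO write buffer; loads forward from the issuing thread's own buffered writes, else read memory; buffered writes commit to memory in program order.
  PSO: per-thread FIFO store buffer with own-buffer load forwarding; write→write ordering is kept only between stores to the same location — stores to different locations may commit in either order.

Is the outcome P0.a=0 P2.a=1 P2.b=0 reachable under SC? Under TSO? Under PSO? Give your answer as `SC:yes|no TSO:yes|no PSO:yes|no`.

SC:no TSO:yes PSO:yes

outcome vector order: (P0.a,P2.a,P2.b)
under SC → <0 0 0> <0 0 1> <0 0 2> <0 1 1> <0 1 2> <1 0 0> <1 0 1> <1 0 2> <1 1 0> <1 1 1> <1 1 2>
under TSO → <0 0 0> <0 0 1> <0 0 2> <0 1 0> <0 1 1> <0 1 2> <1 0 0> <1 0 1> <1 0 2> <1 1 0> <1 1 1> <1 1 2>
under PSO → <0 0 0> <0 0 1> <0 0 2> <0 1 0> <0 1 1> <0 1 2> <1 0 0> <1 0 1> <1 0 2> <1 1 0> <1 1 1> <1 1 2>
target <0 1 0> ∈ {TSO,PSO}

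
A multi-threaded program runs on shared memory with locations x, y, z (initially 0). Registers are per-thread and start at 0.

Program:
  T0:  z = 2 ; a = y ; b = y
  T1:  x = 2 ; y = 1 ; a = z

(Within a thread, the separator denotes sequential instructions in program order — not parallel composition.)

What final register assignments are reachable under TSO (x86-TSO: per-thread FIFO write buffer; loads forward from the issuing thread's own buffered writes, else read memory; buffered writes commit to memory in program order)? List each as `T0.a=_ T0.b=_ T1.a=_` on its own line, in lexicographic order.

T0.a=0 T0.b=0 T1.a=0
T0.a=0 T0.b=0 T1.a=2
T0.a=0 T0.b=1 T1.a=0
T0.a=0 T0.b=1 T1.a=2
T0.a=1 T0.b=1 T1.a=0
T0.a=1 T0.b=1 T1.a=2

outcome vector order: (T0.a,T0.b,T1.a)
|TSO outcomes| = 6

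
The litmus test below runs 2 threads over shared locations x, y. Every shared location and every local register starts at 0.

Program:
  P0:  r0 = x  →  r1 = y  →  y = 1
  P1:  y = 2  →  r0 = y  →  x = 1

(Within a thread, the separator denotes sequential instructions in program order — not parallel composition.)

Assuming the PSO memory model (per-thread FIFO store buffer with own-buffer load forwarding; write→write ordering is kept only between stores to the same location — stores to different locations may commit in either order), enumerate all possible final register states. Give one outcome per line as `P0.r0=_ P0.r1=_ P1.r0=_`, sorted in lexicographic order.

P0.r0=0 P0.r1=0 P1.r0=1
P0.r0=0 P0.r1=0 P1.r0=2
P0.r0=0 P0.r1=2 P1.r0=1
P0.r0=0 P0.r1=2 P1.r0=2
P0.r0=1 P0.r1=0 P1.r0=2
P0.r0=1 P0.r1=2 P1.r0=2

outcome vector order: (P0.r0,P0.r1,P1.r0)
|PSO outcomes| = 6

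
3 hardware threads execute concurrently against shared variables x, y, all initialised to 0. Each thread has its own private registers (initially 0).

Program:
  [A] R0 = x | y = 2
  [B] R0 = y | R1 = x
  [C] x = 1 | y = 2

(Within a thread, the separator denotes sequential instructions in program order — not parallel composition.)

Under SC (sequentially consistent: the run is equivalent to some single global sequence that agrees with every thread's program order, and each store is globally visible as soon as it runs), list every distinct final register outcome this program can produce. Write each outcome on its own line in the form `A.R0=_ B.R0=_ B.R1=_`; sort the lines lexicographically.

outcome vector order: (A.R0,B.R0,B.R1)
|SC outcomes| = 7

A.R0=0 B.R0=0 B.R1=0
A.R0=0 B.R0=0 B.R1=1
A.R0=0 B.R0=2 B.R1=0
A.R0=0 B.R0=2 B.R1=1
A.R0=1 B.R0=0 B.R1=0
A.R0=1 B.R0=0 B.R1=1
A.R0=1 B.R0=2 B.R1=1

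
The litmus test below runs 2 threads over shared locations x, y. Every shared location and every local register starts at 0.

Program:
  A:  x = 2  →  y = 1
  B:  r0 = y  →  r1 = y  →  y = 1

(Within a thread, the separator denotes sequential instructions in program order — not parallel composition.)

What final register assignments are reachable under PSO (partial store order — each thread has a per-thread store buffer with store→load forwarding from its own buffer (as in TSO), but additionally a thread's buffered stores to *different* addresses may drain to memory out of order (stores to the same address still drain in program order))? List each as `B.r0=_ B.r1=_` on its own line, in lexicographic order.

B.r0=0 B.r1=0
B.r0=0 B.r1=1
B.r0=1 B.r1=1

outcome vector order: (B.r0,B.r1)
|PSO outcomes| = 3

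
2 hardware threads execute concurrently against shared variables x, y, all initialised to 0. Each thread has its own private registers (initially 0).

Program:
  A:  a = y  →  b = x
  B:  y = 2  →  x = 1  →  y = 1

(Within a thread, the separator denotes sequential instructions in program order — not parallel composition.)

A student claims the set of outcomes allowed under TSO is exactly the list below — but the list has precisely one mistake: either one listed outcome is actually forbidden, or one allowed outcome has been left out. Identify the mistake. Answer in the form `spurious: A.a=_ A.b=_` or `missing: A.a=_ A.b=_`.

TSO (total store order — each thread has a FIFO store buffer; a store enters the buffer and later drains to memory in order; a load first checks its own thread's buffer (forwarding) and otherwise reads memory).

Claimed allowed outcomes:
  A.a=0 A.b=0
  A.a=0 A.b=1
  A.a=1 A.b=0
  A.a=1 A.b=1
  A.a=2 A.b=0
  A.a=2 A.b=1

outcome vector order: (A.a,A.b)
under TSO → (0,0), (0,1), (1,1), (2,0), (2,1)
claimed∖TSO = {(1,0)}

spurious: A.a=1 A.b=0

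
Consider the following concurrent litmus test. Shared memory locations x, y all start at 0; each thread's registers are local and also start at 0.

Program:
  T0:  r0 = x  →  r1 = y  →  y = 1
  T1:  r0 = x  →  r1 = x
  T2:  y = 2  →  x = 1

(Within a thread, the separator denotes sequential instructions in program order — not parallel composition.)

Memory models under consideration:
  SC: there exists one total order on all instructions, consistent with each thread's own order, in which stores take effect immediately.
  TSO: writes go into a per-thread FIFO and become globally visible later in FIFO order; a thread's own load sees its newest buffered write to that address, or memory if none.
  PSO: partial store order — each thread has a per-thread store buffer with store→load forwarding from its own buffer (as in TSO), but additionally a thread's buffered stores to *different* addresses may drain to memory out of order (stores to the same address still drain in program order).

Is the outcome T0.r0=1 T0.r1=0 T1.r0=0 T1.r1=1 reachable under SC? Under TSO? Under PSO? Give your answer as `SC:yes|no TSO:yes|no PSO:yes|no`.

SC:no TSO:no PSO:yes

outcome vector order: (T0.r0,T0.r1,T1.r0,T1.r1)
[SC] allowed = {0000 0001 0011 0200 0201 0211 1200 1201 1211}
[TSO] allowed = {0000 0001 0011 0200 0201 0211 1200 1201 1211}
[PSO] allowed = {0000 0001 0011 0200 0201 0211 1000 1001 1011 1200 1201 1211}
target 1001 ∈ {PSO}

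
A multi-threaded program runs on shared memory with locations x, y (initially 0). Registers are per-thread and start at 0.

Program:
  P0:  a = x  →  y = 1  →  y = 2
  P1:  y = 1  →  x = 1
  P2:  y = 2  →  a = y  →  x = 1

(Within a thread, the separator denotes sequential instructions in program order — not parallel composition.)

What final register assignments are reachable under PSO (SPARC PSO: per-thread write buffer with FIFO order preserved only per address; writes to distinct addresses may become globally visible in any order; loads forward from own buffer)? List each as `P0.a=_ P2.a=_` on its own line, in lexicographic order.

outcome vector order: (P0.a,P2.a)
|PSO outcomes| = 4

P0.a=0 P2.a=1
P0.a=0 P2.a=2
P0.a=1 P2.a=1
P0.a=1 P2.a=2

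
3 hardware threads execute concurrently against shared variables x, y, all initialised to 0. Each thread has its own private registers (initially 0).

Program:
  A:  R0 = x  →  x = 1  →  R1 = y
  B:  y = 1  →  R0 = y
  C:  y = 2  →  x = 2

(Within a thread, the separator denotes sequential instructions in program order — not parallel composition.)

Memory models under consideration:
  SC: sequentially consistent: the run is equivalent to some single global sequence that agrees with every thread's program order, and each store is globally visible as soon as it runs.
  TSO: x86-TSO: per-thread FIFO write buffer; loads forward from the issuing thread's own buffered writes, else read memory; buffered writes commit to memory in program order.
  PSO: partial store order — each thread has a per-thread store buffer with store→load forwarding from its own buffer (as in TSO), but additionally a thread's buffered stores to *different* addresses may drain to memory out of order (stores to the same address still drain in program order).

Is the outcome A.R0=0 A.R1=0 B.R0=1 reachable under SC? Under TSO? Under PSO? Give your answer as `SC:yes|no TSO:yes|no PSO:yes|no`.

outcome vector order: (A.R0,A.R1,B.R0)
SC: 9 outcomes — {001, 002, 011, 012, 021, 022, 211, 221, 222}
TSO: 9 outcomes — {001, 002, 011, 012, 021, 022, 211, 221, 222}
PSO: 12 outcomes — {001, 002, 011, 012, 021, 022, 201, 202, 211, 212, 221, 222}
target 001 ∈ {SC,TSO,PSO}

SC:yes TSO:yes PSO:yes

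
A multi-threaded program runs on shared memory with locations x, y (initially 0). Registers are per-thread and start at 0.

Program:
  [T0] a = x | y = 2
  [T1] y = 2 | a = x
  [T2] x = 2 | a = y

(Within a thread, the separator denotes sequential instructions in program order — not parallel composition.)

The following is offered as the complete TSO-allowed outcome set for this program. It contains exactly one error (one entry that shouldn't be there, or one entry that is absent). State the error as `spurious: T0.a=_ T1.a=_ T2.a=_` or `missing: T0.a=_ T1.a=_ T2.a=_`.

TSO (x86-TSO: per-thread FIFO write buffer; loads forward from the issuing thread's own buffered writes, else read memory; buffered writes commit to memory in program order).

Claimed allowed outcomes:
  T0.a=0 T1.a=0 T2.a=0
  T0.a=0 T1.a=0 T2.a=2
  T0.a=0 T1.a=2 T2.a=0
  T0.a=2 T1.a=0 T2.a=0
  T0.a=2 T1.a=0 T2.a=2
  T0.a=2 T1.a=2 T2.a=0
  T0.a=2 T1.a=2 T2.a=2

missing: T0.a=0 T1.a=2 T2.a=2

outcome vector order: (T0.a,T1.a,T2.a)
under TSO → 0/0/0 0/0/2 0/2/0 0/2/2 2/0/0 2/0/2 2/2/0 2/2/2
TSO∖claimed = {0/2/2}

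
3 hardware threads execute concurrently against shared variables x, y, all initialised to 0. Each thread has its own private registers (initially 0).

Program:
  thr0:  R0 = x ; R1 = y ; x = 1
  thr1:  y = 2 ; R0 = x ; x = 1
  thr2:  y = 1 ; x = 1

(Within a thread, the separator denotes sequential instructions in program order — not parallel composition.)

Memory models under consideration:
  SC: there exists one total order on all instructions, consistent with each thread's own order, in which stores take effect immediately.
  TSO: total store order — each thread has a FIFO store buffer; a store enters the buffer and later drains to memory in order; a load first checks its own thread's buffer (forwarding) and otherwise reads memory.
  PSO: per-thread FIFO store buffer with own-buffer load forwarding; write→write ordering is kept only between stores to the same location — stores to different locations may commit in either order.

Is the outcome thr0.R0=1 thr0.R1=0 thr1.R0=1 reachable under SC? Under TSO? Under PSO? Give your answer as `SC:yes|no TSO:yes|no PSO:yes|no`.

SC:no TSO:no PSO:yes

outcome vector order: (thr0.R0,thr0.R1,thr1.R0)
under SC → <0 0 0>; <0 0 1>; <0 1 0>; <0 1 1>; <0 2 0>; <0 2 1>; <1 1 0>; <1 1 1>; <1 2 0>; <1 2 1>
under TSO → <0 0 0>; <0 0 1>; <0 1 0>; <0 1 1>; <0 2 0>; <0 2 1>; <1 1 0>; <1 1 1>; <1 2 0>; <1 2 1>
under PSO → <0 0 0>; <0 0 1>; <0 1 0>; <0 1 1>; <0 2 0>; <0 2 1>; <1 0 0>; <1 0 1>; <1 1 0>; <1 1 1>; <1 2 0>; <1 2 1>
target <1 0 1> ∈ {PSO}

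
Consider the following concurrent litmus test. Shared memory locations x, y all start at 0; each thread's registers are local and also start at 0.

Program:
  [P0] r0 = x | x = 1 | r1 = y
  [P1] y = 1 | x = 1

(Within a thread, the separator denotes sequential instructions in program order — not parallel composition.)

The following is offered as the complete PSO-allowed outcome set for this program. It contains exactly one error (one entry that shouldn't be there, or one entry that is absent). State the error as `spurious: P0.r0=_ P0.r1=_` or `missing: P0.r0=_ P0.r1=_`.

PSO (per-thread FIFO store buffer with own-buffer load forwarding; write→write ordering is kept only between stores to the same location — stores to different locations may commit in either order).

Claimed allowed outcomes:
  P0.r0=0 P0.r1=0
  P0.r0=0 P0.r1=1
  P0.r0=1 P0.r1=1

outcome vector order: (P0.r0,P0.r1)
[PSO] allowed = {<0 0>; <0 1>; <1 0>; <1 1>}
PSO∖claimed = {<1 0>}

missing: P0.r0=1 P0.r1=0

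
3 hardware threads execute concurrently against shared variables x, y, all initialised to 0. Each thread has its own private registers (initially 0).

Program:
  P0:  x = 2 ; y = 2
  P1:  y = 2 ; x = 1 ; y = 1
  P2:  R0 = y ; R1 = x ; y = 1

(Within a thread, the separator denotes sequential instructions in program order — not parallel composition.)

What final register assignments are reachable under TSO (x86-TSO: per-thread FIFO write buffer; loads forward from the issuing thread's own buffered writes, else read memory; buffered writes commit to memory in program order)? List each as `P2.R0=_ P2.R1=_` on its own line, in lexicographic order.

P2.R0=0 P2.R1=0
P2.R0=0 P2.R1=1
P2.R0=0 P2.R1=2
P2.R0=1 P2.R1=1
P2.R0=1 P2.R1=2
P2.R0=2 P2.R1=0
P2.R0=2 P2.R1=1
P2.R0=2 P2.R1=2

outcome vector order: (P2.R0,P2.R1)
|TSO outcomes| = 8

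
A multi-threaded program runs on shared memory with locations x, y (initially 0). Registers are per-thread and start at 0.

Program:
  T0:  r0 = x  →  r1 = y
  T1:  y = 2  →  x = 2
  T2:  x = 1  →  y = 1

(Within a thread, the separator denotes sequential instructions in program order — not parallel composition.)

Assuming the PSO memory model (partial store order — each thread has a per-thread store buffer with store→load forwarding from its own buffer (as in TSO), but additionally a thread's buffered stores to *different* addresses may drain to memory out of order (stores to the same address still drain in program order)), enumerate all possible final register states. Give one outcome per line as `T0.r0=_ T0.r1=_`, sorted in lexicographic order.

T0.r0=0 T0.r1=0
T0.r0=0 T0.r1=1
T0.r0=0 T0.r1=2
T0.r0=1 T0.r1=0
T0.r0=1 T0.r1=1
T0.r0=1 T0.r1=2
T0.r0=2 T0.r1=0
T0.r0=2 T0.r1=1
T0.r0=2 T0.r1=2

outcome vector order: (T0.r0,T0.r1)
|PSO outcomes| = 9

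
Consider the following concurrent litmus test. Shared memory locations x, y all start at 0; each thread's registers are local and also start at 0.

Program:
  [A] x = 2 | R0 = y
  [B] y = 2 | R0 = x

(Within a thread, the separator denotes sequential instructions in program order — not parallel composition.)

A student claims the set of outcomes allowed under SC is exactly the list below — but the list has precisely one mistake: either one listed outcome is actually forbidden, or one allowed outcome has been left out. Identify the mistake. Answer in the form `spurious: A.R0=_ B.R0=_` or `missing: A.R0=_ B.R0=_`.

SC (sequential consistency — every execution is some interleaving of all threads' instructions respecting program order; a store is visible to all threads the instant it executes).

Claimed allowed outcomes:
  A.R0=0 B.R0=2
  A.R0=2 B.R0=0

missing: A.R0=2 B.R0=2

outcome vector order: (A.R0,B.R0)
under SC → 0/2, 2/0, 2/2
SC∖claimed = {2/2}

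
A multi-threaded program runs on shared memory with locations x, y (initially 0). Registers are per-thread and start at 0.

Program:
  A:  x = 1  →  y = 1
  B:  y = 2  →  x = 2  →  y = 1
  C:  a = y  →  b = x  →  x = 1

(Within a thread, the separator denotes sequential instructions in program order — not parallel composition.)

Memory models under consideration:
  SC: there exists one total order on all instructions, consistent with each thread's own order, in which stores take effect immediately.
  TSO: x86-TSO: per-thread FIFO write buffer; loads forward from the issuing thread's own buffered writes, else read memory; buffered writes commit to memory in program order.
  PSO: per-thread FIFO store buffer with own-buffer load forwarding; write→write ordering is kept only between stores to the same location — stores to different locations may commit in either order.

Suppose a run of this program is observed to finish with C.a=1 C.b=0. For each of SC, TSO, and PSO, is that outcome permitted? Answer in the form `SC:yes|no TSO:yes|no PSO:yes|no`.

outcome vector order: (C.a,C.b)
SC (8): 00; 01; 02; 11; 12; 20; 21; 22
TSO (8): 00; 01; 02; 11; 12; 20; 21; 22
PSO (9): 00; 01; 02; 10; 11; 12; 20; 21; 22
target 10 ∈ {PSO}

SC:no TSO:no PSO:yes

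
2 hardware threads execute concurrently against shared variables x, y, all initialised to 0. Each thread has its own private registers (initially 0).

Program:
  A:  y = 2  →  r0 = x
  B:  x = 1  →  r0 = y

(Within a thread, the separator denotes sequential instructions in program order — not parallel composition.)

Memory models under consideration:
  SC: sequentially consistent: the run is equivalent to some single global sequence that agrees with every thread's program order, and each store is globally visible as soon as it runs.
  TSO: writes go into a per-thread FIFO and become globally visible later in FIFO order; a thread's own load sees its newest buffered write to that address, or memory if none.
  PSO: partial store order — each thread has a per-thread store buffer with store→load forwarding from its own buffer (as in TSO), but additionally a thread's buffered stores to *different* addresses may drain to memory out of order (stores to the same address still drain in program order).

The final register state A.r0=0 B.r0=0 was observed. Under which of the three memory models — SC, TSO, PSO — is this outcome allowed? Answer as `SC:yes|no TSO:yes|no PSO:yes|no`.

outcome vector order: (A.r0,B.r0)
SC (3): (0,2); (1,0); (1,2)
TSO (4): (0,0); (0,2); (1,0); (1,2)
PSO (4): (0,0); (0,2); (1,0); (1,2)
target (0,0) ∈ {TSO,PSO}

SC:no TSO:yes PSO:yes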